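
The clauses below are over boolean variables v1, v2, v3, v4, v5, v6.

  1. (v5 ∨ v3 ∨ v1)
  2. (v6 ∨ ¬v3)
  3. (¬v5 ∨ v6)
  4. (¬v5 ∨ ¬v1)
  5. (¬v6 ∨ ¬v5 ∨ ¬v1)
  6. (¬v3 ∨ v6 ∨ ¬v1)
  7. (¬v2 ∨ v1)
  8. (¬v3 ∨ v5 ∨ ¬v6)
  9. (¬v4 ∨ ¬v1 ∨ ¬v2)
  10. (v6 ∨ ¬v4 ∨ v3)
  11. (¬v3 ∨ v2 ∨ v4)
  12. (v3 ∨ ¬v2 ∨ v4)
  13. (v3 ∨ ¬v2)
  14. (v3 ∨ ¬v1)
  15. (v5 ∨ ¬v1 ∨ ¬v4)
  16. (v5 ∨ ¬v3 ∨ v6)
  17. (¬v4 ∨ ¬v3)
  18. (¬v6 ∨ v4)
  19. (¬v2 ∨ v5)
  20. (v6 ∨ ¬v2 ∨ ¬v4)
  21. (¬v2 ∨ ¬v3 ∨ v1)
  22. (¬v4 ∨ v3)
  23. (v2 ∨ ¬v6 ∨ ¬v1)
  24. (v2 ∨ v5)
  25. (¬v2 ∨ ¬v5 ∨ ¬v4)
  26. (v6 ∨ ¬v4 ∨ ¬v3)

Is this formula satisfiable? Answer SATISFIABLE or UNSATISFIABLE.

UNSATISFIABLE

v3 = True:
  propagation gives v6=True, v5=True, v1=False, v2=False; an empty clause results — contradiction.
v3 = False:
  propagation gives v2=False, v1=False, v5=True, v6=True; an empty clause results — contradiction.
Every branch closes, so no satisfying assignment exists.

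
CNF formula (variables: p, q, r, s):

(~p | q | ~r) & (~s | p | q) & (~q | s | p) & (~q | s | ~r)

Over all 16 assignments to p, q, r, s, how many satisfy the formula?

9

Split on q, then p.
  q=T, p=T: remaining (r,s) ∈ {(F,F); (F,T); (T,T)} — 3.
  q=T, p=F: remaining (r,s) ∈ {(F,T); (T,T)} — 2.
  q=F, p=T: remaining (r,s) ∈ {(F,F); (F,T)} — 2.
  q=F, p=F: remaining (r,s) ∈ {(F,F); (T,F)} — 2.
Total: 3 + 2 + 2 + 2 = 9.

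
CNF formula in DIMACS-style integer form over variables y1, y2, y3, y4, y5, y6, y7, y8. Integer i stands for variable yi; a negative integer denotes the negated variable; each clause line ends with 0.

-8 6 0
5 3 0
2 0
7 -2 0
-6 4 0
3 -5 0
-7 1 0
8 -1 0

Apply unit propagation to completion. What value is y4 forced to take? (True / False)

True

Unit clause (y2) sets y2 = True.
(~y2 \/ y7) with y2 = True leaves only y7, so y7 = True.
From (y1 \/ ~y7) and y7 = True: y1 = True.
(y8 \/ ~y1): since y1 = True, the clause reduces to (y8). y8 = True.
(y6 \/ ~y8) with y8 = True leaves only y6, so y6 = True.
In (~y6 \/ y4), ~y6 is now false; y4 must hold, so y4 = True.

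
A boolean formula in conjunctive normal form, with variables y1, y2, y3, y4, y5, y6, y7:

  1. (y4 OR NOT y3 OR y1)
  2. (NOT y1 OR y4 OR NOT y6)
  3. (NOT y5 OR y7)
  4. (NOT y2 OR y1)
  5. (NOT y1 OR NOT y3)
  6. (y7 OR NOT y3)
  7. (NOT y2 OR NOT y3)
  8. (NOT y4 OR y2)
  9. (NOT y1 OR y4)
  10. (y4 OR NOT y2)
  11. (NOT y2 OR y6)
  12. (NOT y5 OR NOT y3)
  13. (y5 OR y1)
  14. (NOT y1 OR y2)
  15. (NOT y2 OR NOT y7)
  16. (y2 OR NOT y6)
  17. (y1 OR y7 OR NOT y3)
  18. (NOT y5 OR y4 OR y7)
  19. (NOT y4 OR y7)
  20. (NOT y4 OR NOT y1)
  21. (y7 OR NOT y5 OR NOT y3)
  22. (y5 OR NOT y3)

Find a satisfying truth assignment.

y1 = F, y2 = F, y3 = F, y4 = F, y5 = T, y6 = F, y7 = T

Pure literal: y3 appears only negated; assign y3 = False.
Branch on y1: take y1 = False.
  then y2 is forced to False.
  then y4 is forced to False.
  then y5 is forced to True.
  then y7 is forced to True.
  then y6 is forced to False.
Every clause has at least one true literal under this assignment.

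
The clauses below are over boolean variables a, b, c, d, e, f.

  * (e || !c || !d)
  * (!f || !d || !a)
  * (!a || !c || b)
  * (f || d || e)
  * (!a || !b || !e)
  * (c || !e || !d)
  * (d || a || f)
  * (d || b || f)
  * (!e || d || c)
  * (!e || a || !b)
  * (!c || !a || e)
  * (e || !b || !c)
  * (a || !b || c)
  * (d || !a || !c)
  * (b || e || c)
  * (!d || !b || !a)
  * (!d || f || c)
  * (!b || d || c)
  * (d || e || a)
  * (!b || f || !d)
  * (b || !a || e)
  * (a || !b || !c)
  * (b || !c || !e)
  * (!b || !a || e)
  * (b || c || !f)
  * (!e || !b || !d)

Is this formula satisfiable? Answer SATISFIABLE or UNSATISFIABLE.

UNSATISFIABLE

b = True:
  d = True:
    propagation gives a=False, e=False, c=False; an empty clause results — contradiction.
  d = False:
    propagation gives c=True, e=True, a=False; an empty clause results — contradiction.
b = False:
  c = True:
    propagation gives a=False, e=False, d=False; an empty clause results — contradiction.
  c = False:
    propagation gives e=True, d=False; an empty clause results — contradiction.
Every branch closes, so no satisfying assignment exists.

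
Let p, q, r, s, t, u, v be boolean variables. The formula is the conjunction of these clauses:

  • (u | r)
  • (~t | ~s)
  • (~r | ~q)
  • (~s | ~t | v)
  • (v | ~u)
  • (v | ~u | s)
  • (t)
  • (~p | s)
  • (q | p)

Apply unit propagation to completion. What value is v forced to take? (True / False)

True

(t) is a unit clause: t = True.
From (~s | ~t) and t = True: s = False.
In (~p | s), s is now false; ~p must hold, so p = False.
(q | p): since p = False, the clause reduces to (q). q = True.
In (~q | ~r), ~q is now false; ~r must hold, so r = False.
(r | u): since r = False, the clause reduces to (u). u = True.
From (~u | v) and u = True: v = True.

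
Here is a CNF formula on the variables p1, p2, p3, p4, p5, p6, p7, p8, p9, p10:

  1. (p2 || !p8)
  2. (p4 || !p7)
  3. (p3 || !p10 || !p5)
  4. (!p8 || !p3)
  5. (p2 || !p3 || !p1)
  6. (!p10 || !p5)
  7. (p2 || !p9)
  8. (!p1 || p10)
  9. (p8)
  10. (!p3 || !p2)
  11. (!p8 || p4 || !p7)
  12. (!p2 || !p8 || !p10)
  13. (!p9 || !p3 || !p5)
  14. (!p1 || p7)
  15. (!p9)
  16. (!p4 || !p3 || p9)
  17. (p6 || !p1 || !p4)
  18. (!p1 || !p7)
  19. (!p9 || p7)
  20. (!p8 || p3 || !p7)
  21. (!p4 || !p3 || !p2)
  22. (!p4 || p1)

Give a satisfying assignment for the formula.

Unit propagation: (p8) forces p8 = True.
The clause (p2) is unit: p2 must be True.
(!p3) is a unit clause, so p3 = False.
Unit propagation: (!p10) forces p10 = False.
Unit propagation: (!p1) forces p1 = False.
(!p9) is a unit clause, so p9 = False.
(!p7) is a unit clause, so p7 = False.
The clause (!p4) is unit: p4 must be False.
p5, p6 are now unconstrained; take p5 = True, p6 = True.
Every clause has at least one true literal under this assignment.

p1=F, p2=T, p3=F, p4=F, p5=T, p6=T, p7=F, p8=T, p9=F, p10=F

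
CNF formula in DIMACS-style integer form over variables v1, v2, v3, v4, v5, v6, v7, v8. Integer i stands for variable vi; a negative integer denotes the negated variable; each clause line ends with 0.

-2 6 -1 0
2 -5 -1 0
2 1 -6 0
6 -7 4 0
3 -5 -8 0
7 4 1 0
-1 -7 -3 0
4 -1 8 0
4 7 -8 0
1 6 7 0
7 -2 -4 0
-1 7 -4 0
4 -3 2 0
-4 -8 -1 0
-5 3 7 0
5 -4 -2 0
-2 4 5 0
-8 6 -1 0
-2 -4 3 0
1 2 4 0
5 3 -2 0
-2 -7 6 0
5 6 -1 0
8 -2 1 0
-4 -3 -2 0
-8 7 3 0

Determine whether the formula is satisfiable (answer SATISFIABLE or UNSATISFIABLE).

Try v1 = False.
The remaining clauses are satisfied by v2 = False, v3 = True, v4 = True, v5 = False, v6 = False, v7 = True, v8 = False.
Every clause has at least one true literal under this assignment.
So v1 = F, v2 = F, v3 = T, v4 = T, v5 = F, v6 = F, v7 = T, v8 = F is a satisfying assignment.

SATISFIABLE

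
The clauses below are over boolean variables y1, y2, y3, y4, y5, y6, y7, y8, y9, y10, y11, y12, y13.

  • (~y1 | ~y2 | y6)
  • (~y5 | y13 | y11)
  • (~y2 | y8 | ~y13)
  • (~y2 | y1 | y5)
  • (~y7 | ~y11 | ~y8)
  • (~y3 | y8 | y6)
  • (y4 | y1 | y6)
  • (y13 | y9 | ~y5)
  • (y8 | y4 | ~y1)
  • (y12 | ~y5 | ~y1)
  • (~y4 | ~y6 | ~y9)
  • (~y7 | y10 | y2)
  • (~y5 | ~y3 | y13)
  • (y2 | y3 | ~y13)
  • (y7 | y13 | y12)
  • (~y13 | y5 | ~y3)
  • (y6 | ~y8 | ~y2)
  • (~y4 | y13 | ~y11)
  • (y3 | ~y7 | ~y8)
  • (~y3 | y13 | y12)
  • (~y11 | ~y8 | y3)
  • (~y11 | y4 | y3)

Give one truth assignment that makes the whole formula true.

y10 occurs only positively in the remaining clauses — set y10 = True.
Pure literal: y12 appears only positively; assign y12 = True.
Set y1 = True and propagate.
For the remaining variables, y2 = True, y3 = False, y4 = False, y5 = False, y6 = True, y7 = False, y8 = True, y9 = False, y11 = False, y13 = False works.
Every clause has at least one true literal under this assignment.

y1=True, y2=True, y3=False, y4=False, y5=False, y6=True, y7=False, y8=True, y9=False, y10=True, y11=False, y12=True, y13=False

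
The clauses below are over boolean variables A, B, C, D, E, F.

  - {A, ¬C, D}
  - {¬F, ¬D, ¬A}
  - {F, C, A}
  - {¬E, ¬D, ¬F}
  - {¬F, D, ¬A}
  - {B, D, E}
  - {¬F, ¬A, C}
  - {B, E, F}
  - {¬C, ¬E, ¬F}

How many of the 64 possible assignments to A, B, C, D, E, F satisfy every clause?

Case analysis on F and A:
  F=1, A=1: a clause becomes empty — 0.
  F=1, A=0: 7 of the 16 assignments to (B,C,D,E) work.
  F=0, A=1: C, D free; 3 ways for (B,E) × 2^2 = 12.
  F=0, A=0: remaining (B,C,D,E) ∈ {(0,1,1,1); (1,1,1,0); (1,1,1,1)} — 3.
Total: 0 + 7 + 12 + 3 = 22.

22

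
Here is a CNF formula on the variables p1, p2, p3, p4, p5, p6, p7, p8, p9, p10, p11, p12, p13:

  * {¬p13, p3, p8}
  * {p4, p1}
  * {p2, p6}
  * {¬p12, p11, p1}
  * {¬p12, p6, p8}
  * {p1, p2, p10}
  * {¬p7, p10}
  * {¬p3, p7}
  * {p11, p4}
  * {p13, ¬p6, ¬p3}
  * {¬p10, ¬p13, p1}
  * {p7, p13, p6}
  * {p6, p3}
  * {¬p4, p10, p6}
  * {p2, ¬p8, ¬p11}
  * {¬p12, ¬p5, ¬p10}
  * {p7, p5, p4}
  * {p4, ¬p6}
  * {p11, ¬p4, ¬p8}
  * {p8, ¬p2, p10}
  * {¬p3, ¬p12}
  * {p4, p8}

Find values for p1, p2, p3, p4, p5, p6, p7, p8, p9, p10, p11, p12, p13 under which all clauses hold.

Pure literal: p12 appears only negated; assign p12 = False.
Try p1 = False.
  then p4 is forced to True.
Try p2 = True.
Try p3 = True.
  then p7 is forced to True.
  then p10 is forced to True.
  then p13 is forced to False.
  then p6 is forced to False.
The remaining clauses are satisfied by p5 = True, p8 = False, p9 = True, p11 = True.
Every clause has at least one true literal under this assignment.

p1 = F, p2 = T, p3 = T, p4 = T, p5 = T, p6 = F, p7 = T, p8 = F, p9 = T, p10 = T, p11 = T, p12 = F, p13 = F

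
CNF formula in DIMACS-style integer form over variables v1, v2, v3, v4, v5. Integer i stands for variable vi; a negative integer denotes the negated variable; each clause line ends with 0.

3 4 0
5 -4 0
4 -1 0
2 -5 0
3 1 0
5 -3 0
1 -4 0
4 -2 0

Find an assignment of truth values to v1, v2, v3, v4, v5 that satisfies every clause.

Try v1 = True.
  then v4 is forced to True.
  then v5 is forced to True.
  then v2 is forced to True.
v3 is now unconstrained; take v3 = False.

v1=T  v2=T  v3=F  v4=T  v5=T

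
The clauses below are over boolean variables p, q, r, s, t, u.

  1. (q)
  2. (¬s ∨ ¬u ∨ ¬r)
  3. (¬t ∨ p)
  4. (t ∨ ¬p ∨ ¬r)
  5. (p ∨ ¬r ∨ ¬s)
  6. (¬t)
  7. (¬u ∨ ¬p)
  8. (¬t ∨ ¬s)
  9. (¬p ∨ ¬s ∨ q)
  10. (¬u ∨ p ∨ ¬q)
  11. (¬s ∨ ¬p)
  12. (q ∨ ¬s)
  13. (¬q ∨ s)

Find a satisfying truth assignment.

Unit propagation: (q) forces q = True.
Unit propagation: (¬t) forces t = False.
Unit propagation: (s) forces s = True.
The clause (¬p) is unit: p must be False.
Unit propagation: (¬r) forces r = False.
The clause (¬u) is unit: u must be False.

p=0  q=1  r=0  s=1  t=0  u=0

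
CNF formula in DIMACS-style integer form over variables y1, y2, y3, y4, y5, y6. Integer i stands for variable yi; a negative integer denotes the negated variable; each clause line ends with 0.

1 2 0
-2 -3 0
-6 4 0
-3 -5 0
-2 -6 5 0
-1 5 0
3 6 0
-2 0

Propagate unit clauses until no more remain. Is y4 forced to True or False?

True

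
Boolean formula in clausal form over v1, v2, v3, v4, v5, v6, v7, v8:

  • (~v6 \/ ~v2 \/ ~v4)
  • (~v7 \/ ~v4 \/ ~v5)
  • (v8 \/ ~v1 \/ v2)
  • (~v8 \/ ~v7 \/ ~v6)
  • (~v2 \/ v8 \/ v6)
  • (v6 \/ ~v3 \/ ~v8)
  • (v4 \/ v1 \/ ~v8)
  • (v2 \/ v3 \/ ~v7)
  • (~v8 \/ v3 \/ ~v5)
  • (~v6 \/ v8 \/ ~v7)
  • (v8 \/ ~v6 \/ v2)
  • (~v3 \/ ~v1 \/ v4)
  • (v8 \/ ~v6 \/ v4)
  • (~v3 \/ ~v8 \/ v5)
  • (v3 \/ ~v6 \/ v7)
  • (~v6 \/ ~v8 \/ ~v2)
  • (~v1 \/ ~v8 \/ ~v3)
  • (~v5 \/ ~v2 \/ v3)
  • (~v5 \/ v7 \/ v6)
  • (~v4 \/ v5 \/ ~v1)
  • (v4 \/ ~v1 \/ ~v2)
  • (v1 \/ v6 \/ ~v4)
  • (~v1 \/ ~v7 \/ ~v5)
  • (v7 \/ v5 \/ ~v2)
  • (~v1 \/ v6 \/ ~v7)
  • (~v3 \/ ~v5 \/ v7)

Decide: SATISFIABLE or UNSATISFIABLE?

SATISFIABLE

Set v1 = False and propagate.
The remaining clauses are satisfied by v2 = False, v3 = True, v4 = False, v5 = True, v6 = False, v7 = True, v8 = False.
So v1 = F, v2 = F, v3 = T, v4 = F, v5 = T, v6 = F, v7 = T, v8 = F is a satisfying assignment.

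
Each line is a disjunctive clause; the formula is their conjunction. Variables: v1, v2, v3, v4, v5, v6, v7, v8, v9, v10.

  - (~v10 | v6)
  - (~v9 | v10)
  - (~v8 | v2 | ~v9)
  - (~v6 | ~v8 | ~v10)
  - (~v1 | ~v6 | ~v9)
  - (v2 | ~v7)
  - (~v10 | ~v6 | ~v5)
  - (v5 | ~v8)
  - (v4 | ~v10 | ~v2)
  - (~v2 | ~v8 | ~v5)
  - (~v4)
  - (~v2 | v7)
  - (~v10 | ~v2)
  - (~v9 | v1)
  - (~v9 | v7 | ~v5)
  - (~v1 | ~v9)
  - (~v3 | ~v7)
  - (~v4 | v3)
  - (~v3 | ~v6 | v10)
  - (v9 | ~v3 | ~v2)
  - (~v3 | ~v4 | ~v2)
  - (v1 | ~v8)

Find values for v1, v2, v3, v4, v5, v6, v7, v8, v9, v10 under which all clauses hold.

The clause (~v4) is unit: v4 must be False.
Pure literal: v3 appears only negated; assign v3 = False.
Set v1 = True and propagate.
  then v9 is forced to False.
The remaining clauses are satisfied by v2 = False, v5 = True, v6 = False, v7 = False, v8 = True, v10 = False.

v1=1, v2=0, v3=0, v4=0, v5=1, v6=0, v7=0, v8=1, v9=0, v10=0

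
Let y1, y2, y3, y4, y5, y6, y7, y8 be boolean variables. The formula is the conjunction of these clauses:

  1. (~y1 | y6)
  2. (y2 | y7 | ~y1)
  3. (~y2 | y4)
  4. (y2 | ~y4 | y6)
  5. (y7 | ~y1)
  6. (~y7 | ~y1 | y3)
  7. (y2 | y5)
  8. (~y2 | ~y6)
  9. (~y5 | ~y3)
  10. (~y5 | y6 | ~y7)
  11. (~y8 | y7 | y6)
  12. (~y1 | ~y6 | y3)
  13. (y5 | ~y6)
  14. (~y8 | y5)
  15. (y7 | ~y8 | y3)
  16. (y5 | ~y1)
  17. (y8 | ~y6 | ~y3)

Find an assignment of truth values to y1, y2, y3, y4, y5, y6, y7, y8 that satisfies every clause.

y1=0  y2=0  y3=0  y4=0  y5=1  y6=0  y7=0  y8=0

Check each clause:
  1. (y6 | ~y1) — ~y1 is true.
  2. (y7 | y2 | ~y1) — ~y1 is true.
  3. (~y2 | y4) — ~y2 is true.
  4. (y2 | y6 | ~y4) — ~y4 is true.
  5. (y7 | ~y1) — ~y1 is true.
  6. (~y1 | y3 | ~y7) — ~y7 is true.
  7. (y5 | y2) — y5 is true.
  8. (~y6 | ~y2) — ~y6 is true.
  9. (~y3 | ~y5) — ~y3 is true.
  10. (y6 | ~y7 | ~y5) — ~y7 is true.
  11. (y7 | y6 | ~y8) — ~y8 is true.
  12. (~y6 | y3 | ~y1) — ~y6 is true.
  13. (~y6 | y5) — ~y6 is true.
  14. (~y8 | y5) — ~y8 is true.
  15. (~y8 | y7 | y3) — ~y8 is true.
  16. (y5 | ~y1) — y5 is true.
  17. (y8 | ~y3 | ~y6) — ~y6 is true.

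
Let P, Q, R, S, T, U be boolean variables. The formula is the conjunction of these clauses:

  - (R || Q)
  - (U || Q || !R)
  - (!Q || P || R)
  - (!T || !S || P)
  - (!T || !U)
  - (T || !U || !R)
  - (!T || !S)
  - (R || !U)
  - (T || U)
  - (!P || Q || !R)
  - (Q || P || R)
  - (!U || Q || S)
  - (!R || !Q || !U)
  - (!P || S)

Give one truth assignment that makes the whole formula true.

Branch on P: take P = False.
Try Q = True.
  then R is forced to True.
  then U is forced to False.
  then T is forced to True.
  then S is forced to False.
Every clause has at least one true literal under this assignment.

P=F, Q=T, R=T, S=F, T=T, U=F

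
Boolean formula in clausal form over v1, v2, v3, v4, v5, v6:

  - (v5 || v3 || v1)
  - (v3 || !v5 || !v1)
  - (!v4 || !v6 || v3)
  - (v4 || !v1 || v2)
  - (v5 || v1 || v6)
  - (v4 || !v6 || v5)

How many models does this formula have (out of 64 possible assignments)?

Split on v1, then v5.
  v1=1, v5=1: v6 free; 3 ways for (v2,v3,v4) × 2^1 = 6.
  v1=1, v5=0: 8 of the 16 assignments to (v2,v3,v4,v6) work.
  v1=0, v5=1: v2 free; 7 ways for (v3,v4,v6) × 2^1 = 14.
  v1=0, v5=0: remaining (v2,v3,v4,v6) ∈ {(0,1,1,1); (1,1,1,1)} — 2.
Total: 6 + 8 + 14 + 2 = 30.

30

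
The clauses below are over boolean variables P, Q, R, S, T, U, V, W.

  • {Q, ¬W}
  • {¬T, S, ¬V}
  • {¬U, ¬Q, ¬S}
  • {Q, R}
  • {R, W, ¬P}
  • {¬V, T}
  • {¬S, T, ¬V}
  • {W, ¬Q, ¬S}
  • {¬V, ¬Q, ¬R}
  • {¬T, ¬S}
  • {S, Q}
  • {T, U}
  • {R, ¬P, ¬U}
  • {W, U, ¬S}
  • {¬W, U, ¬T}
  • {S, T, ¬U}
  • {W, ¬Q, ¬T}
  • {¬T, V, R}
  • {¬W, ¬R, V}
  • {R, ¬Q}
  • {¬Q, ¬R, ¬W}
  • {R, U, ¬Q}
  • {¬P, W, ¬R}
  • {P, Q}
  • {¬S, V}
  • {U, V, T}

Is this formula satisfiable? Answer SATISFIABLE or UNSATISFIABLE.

UNSATISFIABLE

Q = True:
  propagation gives R=True, V=False, W=False, S=False; an empty clause results — contradiction.
Q = False:
  propagation gives W=False, R=True, S=True, T=False; an empty clause results — contradiction.
Every branch closes, so no satisfying assignment exists.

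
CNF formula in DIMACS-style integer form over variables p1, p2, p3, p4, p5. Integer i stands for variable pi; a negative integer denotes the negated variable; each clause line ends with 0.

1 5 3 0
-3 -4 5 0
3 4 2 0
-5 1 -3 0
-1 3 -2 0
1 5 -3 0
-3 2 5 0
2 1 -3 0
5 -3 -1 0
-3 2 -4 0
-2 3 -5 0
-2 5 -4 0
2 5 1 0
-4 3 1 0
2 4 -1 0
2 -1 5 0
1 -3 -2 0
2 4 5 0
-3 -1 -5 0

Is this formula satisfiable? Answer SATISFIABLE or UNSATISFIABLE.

Set p1 = True and propagate.
Branch on p2: take p2 = False.
  then p4 is forced to True.
  then p3 is forced to False.
  then p5 is forced to True.
Every clause has at least one true literal under this assignment.
So p1=T, p2=F, p3=F, p4=T, p5=T is a satisfying assignment.

SATISFIABLE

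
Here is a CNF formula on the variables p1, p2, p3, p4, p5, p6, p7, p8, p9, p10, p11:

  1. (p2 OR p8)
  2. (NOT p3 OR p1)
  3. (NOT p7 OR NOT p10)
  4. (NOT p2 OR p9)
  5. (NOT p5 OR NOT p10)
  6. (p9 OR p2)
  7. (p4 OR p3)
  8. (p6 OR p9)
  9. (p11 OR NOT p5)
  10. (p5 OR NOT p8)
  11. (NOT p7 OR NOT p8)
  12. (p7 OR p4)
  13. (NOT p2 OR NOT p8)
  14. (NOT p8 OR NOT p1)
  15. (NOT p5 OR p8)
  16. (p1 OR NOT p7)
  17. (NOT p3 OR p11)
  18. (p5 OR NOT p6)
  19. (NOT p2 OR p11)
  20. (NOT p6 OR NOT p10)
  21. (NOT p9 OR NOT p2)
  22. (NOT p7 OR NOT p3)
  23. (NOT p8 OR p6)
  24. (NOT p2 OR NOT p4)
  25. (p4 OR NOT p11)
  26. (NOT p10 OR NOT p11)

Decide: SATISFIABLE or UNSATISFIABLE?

p10 occurs only negated in the remaining clauses — set p10 = False.
Set p1 = False and propagate.
  then p3 is forced to False.
  then p4 is forced to True.
  then p7 is forced to False.
  then p2 is forced to False.
  then p8 is forced to True.
  then p9 is forced to True.
  then p5 is forced to True.
  then p11 is forced to True.
  then p6 is forced to True.
So p1=False  p2=False  p3=False  p4=True  p5=True  p6=True  p7=False  p8=True  p9=True  p10=False  p11=True is a satisfying assignment.

SATISFIABLE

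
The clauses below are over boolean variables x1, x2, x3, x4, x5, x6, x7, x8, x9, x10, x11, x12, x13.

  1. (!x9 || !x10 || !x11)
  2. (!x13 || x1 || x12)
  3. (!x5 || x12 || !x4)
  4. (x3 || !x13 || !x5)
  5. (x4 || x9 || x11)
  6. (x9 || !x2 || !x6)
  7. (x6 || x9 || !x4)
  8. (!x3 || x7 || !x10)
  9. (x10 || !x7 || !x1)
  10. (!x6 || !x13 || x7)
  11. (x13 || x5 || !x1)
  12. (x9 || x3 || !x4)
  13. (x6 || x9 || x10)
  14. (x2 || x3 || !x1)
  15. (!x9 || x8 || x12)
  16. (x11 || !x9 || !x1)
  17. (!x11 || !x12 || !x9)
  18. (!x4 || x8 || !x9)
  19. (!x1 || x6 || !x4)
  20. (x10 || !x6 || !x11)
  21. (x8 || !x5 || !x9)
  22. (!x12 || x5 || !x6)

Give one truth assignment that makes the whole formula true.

x1=False  x2=False  x3=False  x4=True  x5=False  x6=False  x7=True  x8=True  x9=True  x10=True  x11=False  x12=True  x13=False

Check each clause:
  1. (!x11 || !x10 || !x9) — !x11 is true.
  2. (x1 || !x13 || x12) — !x13 is true.
  3. (!x5 || !x4 || x12) — !x5 is true.
  4. (!x5 || x3 || !x13) — !x5 is true.
  5. (x4 || x9 || x11) — x9 is true.
  6. (!x6 || !x2 || x9) — x9 is true.
  7. (x9 || x6 || !x4) — x9 is true.
  8. (!x10 || x7 || !x3) — !x3 is true.
  9. (x10 || !x1 || !x7) — x10 is true.
  10. (x7 || !x6 || !x13) — !x6 is true.
  11. (x5 || x13 || !x1) — !x1 is true.
  12. (x9 || !x4 || x3) — x9 is true.
  13. (x10 || x9 || x6) — x9 is true.
  14. (x3 || !x1 || x2) — !x1 is true.
  15. (x8 || x12 || !x9) — x8 is true.
  16. (x11 || !x9 || !x1) — !x1 is true.
  17. (!x12 || !x9 || !x11) — !x11 is true.
  18. (!x9 || !x4 || x8) — x8 is true.
  19. (!x1 || x6 || !x4) — !x1 is true.
  20. (x10 || !x11 || !x6) — x10 is true.
  21. (!x9 || !x5 || x8) — x8 is true.
  22. (!x12 || x5 || !x6) — !x6 is true.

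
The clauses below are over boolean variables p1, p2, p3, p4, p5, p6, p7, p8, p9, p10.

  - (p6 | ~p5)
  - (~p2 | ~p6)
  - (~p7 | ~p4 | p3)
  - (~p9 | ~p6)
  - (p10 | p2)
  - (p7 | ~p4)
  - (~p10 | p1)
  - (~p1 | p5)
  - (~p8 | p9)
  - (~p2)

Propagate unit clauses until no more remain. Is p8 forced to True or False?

False

(~p2) stands alone — p2 = False.
(p2 | p10) with p2 = False leaves only p10, so p10 = True.
(~p10 | p1): since p10 = True, the clause reduces to (p1). p1 = True.
(~p1 | p5): since p1 = True, the clause reduces to (p5). p5 = True.
(~p5 | p6): since p5 = True, the clause reduces to (p6). p6 = True.
(~p6 | ~p9) with p6 = True leaves only ~p9, so p9 = False.
(~p8 | p9): since p9 = False, the clause reduces to (~p8). p8 = False.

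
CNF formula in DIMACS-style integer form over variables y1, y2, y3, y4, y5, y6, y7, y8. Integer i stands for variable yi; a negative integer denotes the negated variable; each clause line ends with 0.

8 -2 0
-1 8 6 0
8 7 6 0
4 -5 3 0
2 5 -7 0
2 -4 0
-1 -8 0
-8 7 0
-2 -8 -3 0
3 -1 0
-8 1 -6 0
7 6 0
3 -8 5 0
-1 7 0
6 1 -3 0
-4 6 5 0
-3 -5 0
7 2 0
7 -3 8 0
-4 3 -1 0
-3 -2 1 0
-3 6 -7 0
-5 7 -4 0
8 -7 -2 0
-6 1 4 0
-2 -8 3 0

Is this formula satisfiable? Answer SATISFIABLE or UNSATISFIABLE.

UNSATISFIABLE

y3 = True:
  y7 = True:
    propagation gives y2=True, y8=True; an empty clause results — contradiction.
  y7 = False:
    propagation gives y8=False; an empty clause results — contradiction.
y3 = False:
  y7 = True:
    y2 = True:
      propagation gives y8=True; contradiction.
    y2 = False:
      propagation gives y5=True, y4=True; contradiction.
  y7 = False:
    propagation gives y8=False, y2=False; an empty clause results — contradiction.
Every branch closes, so no satisfying assignment exists.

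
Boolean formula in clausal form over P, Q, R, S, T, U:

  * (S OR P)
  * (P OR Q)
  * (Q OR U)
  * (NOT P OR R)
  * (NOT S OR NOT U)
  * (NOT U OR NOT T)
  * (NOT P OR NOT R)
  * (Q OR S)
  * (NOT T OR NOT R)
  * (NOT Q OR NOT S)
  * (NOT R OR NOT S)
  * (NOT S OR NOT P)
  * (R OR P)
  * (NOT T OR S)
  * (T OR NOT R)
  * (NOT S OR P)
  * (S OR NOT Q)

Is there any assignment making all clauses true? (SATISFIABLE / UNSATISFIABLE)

UNSATISFIABLE

S = True:
  propagation gives U=False, Q=True; an empty clause results — contradiction.
S = False:
  propagation gives P=True, R=True; an empty clause results — contradiction.
Every branch closes, so no satisfying assignment exists.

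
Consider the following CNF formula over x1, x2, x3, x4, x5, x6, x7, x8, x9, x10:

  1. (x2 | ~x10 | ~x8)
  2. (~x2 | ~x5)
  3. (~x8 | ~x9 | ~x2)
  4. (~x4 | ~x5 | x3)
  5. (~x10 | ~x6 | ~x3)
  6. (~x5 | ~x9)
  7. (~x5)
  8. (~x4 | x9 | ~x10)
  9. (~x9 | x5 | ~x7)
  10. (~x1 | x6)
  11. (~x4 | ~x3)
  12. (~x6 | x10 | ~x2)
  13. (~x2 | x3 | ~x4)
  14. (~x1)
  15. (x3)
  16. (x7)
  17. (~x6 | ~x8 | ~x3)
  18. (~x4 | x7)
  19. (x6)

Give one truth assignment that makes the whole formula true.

x1 = F, x2 = F, x3 = T, x4 = F, x5 = F, x6 = T, x7 = T, x8 = F, x9 = F, x10 = F

The clause (~x5) is unit: x5 must be False.
(~x1) is a unit clause, so x1 = False.
Unit propagation: (x3) forces x3 = True.
The clause (~x4) is unit: x4 must be False.
(x7) is a unit clause, so x7 = True.
Unit propagation: (~x9) forces x9 = False.
Unit propagation: (x6) forces x6 = True.
The clause (~x10) is unit: x10 must be False.
The clause (~x2) is unit: x2 must be False.
Unit propagation: (~x8) forces x8 = False.
Every clause has at least one true literal under this assignment.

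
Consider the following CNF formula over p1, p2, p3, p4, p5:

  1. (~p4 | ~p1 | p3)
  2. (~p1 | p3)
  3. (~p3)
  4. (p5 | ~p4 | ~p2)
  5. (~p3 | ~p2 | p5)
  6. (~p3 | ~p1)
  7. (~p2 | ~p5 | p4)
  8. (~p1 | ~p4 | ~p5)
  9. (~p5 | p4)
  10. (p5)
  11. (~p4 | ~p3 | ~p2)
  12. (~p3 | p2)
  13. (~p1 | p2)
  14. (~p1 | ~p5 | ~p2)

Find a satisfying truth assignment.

p1 = 0, p2 = 0, p3 = 0, p4 = 1, p5 = 1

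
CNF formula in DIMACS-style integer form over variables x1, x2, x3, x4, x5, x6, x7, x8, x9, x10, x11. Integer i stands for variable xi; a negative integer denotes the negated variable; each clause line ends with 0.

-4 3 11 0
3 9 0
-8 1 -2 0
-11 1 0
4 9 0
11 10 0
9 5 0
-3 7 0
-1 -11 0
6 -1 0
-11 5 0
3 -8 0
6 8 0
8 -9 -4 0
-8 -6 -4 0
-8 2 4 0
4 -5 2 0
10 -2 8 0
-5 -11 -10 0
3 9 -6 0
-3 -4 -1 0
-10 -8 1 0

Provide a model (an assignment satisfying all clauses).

x1 = False  x2 = True  x3 = False  x4 = False  x5 = True  x6 = True  x7 = True  x8 = False  x9 = True  x10 = True  x11 = False

Pure literal: x7 appears only positively; assign x7 = True.
Set x1 = False and propagate.
  then x11 is forced to False.
  then x10 is forced to True.
  then x8 is forced to False.
  then x6 is forced to True.
The remaining clauses are satisfied by x2 = True, x3 = False, x4 = False, x5 = True, x9 = True.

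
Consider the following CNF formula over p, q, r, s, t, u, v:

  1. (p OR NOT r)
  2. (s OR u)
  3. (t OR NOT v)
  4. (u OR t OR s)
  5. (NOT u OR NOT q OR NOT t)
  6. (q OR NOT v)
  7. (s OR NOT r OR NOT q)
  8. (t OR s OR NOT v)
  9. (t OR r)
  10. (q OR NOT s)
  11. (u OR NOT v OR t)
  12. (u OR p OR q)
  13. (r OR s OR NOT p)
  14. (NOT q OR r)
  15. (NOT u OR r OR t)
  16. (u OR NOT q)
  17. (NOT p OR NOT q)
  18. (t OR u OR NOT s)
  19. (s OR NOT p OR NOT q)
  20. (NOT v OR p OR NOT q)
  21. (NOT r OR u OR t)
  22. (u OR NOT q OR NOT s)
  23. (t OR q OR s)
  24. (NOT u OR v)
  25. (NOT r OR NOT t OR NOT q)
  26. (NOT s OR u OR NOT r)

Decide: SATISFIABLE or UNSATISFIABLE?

UNSATISFIABLE

q = True:
  propagation gives r=True, p=True; an empty clause results — contradiction.
q = False:
  propagation gives v=False, s=False, u=True; an empty clause results — contradiction.
Every branch closes, so no satisfying assignment exists.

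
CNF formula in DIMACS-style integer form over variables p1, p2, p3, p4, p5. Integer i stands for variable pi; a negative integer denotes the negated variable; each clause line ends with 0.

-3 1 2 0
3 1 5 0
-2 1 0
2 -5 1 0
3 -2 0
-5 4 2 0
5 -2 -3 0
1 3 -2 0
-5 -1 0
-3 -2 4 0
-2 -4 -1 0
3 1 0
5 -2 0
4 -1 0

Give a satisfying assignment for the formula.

Try p1 = True.
  then p5 is forced to False.
  then p2 is forced to False.
  then p4 is forced to True.
p3 is now unconstrained; take p3 = False.
Every clause has at least one true literal under this assignment.

p1=T, p2=F, p3=F, p4=T, p5=F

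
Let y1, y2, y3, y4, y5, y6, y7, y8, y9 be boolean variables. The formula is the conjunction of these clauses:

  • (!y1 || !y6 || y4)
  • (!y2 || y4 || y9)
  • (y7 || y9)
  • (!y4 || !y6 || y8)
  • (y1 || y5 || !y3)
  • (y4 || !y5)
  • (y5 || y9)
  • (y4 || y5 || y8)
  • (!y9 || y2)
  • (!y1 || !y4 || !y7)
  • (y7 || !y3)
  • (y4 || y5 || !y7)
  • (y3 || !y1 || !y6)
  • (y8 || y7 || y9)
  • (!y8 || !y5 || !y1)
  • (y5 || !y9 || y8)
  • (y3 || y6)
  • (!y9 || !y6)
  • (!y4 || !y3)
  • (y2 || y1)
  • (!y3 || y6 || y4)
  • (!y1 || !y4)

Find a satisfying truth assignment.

y1=F  y2=T  y3=F  y4=T  y5=T  y6=T  y7=T  y8=T  y9=F

Try y1 = False.
  then y2 is forced to True.
Try y3 = False.
  then y6 is forced to True.
  then y9 is forced to False.
  then y4 is forced to True.
  then y7 is forced to True.
  then y8 is forced to True.
  then y5 is forced to True.
Check each clause:
  1. (y4 || !y1 || !y6) — y4 is true.
  2. (y9 || !y2 || y4) — y4 is true.
  3. (y9 || y7) — y7 is true.
  4. (!y6 || !y4 || y8) — y8 is true.
  5. (y5 || y1 || !y3) — !y3 is true.
  6. (y4 || !y5) — y4 is true.
  7. (y5 || y9) — y5 is true.
  8. (y5 || y8 || y4) — y8 is true.
  9. (!y9 || y2) — y2 is true.
  10. (!y7 || !y1 || !y4) — !y1 is true.
  11. (!y3 || y7) — !y3 is true.
  12. (y4 || y5 || !y7) — y4 is true.
  13. (!y6 || y3 || !y1) — !y1 is true.
  14. (y7 || y9 || y8) — y8 is true.
  15. (!y8 || !y1 || !y5) — !y1 is true.
  16. (y5 || y8 || !y9) — y8 is true.
  17. (y3 || y6) — y6 is true.
  18. (!y9 || !y6) — !y9 is true.
  19. (!y3 || !y4) — !y3 is true.
  20. (y2 || y1) — y2 is true.
  21. (y6 || y4 || !y3) — y4 is true.
  22. (!y1 || !y4) — !y1 is true.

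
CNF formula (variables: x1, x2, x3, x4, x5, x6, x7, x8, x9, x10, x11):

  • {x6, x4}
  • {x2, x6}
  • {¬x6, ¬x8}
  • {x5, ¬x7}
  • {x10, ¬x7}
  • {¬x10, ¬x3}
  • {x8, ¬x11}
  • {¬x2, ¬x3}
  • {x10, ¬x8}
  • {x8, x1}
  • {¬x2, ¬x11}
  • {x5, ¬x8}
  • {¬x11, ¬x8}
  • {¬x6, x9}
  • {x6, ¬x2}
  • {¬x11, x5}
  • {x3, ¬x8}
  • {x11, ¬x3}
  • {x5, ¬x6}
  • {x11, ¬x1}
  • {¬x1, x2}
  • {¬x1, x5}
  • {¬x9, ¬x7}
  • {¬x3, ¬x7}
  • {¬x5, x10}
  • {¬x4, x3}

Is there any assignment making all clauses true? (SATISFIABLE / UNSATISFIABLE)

x8 = True:
  propagation gives x6=False, x4=True, x2=True; an empty clause results — contradiction.
x8 = False:
  propagation gives x11=False, x1=True; an empty clause results — contradiction.
Every branch closes, so no satisfying assignment exists.

UNSATISFIABLE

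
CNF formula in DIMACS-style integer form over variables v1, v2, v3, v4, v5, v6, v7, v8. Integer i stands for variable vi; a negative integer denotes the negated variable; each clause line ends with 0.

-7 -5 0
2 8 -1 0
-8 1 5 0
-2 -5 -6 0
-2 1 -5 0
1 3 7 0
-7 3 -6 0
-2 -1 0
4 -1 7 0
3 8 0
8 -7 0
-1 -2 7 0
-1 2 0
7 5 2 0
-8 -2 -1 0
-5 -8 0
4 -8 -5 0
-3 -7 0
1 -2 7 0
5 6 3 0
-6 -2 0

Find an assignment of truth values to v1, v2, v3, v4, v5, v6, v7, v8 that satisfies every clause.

v1=False  v2=False  v3=True  v4=True  v5=True  v6=True  v7=False  v8=False

v4 occurs only positively in the remaining clauses — set v4 = True.
Try v1 = False.
For the remaining variables, v2 = False, v3 = True, v5 = True, v6 = True, v7 = False, v8 = False works.
Every clause has at least one true literal under this assignment.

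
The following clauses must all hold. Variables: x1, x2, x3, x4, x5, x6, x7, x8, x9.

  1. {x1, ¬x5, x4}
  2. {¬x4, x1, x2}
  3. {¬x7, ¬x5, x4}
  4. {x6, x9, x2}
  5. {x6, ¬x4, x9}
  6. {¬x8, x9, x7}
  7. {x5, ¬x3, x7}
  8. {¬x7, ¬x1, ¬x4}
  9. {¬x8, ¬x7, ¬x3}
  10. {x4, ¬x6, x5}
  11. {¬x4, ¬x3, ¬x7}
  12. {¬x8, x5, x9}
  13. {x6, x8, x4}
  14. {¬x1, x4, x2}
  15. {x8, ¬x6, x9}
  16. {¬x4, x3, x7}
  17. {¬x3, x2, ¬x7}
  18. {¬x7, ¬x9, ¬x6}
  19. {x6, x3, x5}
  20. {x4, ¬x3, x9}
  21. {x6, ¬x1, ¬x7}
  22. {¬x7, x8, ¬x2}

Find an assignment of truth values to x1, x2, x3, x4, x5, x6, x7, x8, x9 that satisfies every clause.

x1=True, x2=True, x3=False, x4=False, x5=True, x6=True, x7=False, x8=True, x9=True

Try x1 = True.
Branch on x2: take x2 = True.
The remaining clauses are satisfied by x3 = False, x4 = False, x5 = True, x6 = True, x7 = False, x8 = True, x9 = True.
Check each clause:
  1. {x1, ¬x5, x4} — x1 is true.
  2. {¬x4, x1, x2} — x1 is true.
  3. {¬x7, ¬x5, x4} — ¬x7 is true.
  4. {x2, x6, x9} — x9 is true.
  5. {x6, ¬x4, x9} — x9 is true.
  6. {x9, ¬x8, x7} — x9 is true.
  7. {x5, x7, ¬x3} — x5 is true.
  8. {¬x1, ¬x4, ¬x7} — ¬x7 is true.
  9. {¬x7, ¬x3, ¬x8} — ¬x7 is true.
  10. {x5, ¬x6, x4} — x5 is true.
  11. {¬x7, ¬x3, ¬x4} — ¬x7 is true.
  12. {x9, x5, ¬x8} — x9 is true.
  13. {x6, x4, x8} — x8 is true.
  14. {x2, ¬x1, x4} — x2 is true.
  15. {¬x6, x9, x8} — x8 is true.
  16. {¬x4, x7, x3} — ¬x4 is true.
  17. {x2, ¬x7, ¬x3} — ¬x7 is true.
  18. {¬x7, ¬x6, ¬x9} — ¬x7 is true.
  19. {x3, x5, x6} — x5 is true.
  20. {¬x3, x4, x9} — x9 is true.
  21. {¬x7, x6, ¬x1} — ¬x7 is true.
  22. {¬x2, ¬x7, x8} — x8 is true.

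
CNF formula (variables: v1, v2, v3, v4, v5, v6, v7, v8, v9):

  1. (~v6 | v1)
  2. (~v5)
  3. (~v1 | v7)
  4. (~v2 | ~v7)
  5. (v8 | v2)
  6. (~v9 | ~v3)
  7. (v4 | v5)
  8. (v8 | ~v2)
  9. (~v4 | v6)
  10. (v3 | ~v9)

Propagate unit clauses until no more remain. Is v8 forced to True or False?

True

(~v5) is a unit clause: v5 = False.
(v5 | v4) with v5 = False leaves only v4, so v4 = True.
In (~v4 | v6), ~v4 is now false; v6 must hold, so v6 = True.
(~v6 | v1) with v6 = True leaves only v1, so v1 = True.
In (~v1 | v7), ~v1 is now false; v7 must hold, so v7 = True.
From (~v7 | ~v2) and v7 = True: v2 = False.
(v2 | v8): since v2 = False, the clause reduces to (v8). v8 = True.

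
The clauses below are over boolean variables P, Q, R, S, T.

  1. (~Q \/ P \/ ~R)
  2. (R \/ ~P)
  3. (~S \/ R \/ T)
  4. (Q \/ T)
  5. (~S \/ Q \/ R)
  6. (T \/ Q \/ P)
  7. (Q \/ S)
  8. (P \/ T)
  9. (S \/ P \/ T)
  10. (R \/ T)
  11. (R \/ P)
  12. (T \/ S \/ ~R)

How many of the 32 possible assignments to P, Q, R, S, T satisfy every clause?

Satisfying assignments:
  P=F Q=F R=T S=T T=T
  P=T Q=F R=T S=T T=T
  P=T Q=T R=T S=F T=T
  P=T Q=T R=T S=T T=F
  P=T Q=T R=T S=T T=T
Count: 5.

5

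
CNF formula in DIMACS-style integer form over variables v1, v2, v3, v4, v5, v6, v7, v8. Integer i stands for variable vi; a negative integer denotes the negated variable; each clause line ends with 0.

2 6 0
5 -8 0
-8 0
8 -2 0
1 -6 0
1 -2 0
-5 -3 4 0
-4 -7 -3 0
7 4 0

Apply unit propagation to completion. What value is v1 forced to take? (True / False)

True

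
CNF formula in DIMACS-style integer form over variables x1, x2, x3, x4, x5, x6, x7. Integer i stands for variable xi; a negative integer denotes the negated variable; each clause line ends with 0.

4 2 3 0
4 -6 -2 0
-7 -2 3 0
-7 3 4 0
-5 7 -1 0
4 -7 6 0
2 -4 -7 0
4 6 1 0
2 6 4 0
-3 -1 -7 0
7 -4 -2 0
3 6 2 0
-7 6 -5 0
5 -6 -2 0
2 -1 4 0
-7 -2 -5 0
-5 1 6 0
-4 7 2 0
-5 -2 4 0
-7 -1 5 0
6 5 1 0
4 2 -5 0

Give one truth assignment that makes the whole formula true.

x1=1, x2=1, x3=0, x4=0, x5=0, x6=0, x7=0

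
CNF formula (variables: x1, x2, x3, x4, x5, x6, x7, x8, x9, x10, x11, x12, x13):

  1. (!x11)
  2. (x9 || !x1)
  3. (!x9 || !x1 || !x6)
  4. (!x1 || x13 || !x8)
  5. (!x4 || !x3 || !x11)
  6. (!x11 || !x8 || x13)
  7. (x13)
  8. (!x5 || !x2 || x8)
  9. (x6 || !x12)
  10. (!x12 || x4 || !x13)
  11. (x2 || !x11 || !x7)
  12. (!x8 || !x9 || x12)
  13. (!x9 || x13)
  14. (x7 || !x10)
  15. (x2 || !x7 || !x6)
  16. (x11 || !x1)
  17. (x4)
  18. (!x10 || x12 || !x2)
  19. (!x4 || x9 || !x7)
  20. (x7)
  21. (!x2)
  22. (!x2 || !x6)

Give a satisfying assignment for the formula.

x1=False  x2=False  x3=False  x4=True  x5=True  x6=False  x7=True  x8=False  x9=True  x10=False  x11=False  x12=False  x13=True

Check each clause:
  1. (!x11) — !x11 is true.
  2. (!x1 || x9) — x9 is true.
  3. (!x9 || !x1 || !x6) — !x6 is true.
  4. (!x1 || !x8 || x13) — !x8 is true.
  5. (!x4 || !x3 || !x11) — !x3 is true.
  6. (x13 || !x8 || !x11) — !x8 is true.
  7. (x13) — x13 is true.
  8. (!x2 || !x5 || x8) — !x2 is true.
  9. (!x12 || x6) — !x12 is true.
  10. (!x12 || !x13 || x4) — x4 is true.
  11. (x2 || !x11 || !x7) — !x11 is true.
  12. (!x9 || !x8 || x12) — !x8 is true.
  13. (!x9 || x13) — x13 is true.
  14. (x7 || !x10) — !x10 is true.
  15. (!x7 || x2 || !x6) — !x6 is true.
  16. (!x1 || x11) — !x1 is true.
  17. (x4) — x4 is true.
  18. (!x2 || x12 || !x10) — !x10 is true.
  19. (!x7 || !x4 || x9) — x9 is true.
  20. (x7) — x7 is true.
  21. (!x2) — !x2 is true.
  22. (!x2 || !x6) — !x6 is true.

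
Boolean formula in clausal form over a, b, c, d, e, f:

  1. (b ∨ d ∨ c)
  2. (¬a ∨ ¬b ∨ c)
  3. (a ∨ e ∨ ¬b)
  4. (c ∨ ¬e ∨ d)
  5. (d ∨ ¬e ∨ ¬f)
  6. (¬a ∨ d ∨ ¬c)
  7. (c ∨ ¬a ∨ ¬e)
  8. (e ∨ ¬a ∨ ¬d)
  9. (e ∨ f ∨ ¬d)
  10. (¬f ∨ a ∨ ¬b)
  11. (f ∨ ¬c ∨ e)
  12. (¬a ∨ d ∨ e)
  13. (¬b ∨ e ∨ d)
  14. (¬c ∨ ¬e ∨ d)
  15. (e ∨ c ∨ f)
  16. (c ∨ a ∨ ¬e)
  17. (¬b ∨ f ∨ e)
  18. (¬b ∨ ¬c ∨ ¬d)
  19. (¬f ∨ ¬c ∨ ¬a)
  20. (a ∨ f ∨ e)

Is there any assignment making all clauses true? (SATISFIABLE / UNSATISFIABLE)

Branch on a: take a = False.
The remaining clauses are satisfied by b = False, c = True, d = True, e = True, f = True.
So a=F, b=F, c=T, d=T, e=T, f=T is a satisfying assignment.

SATISFIABLE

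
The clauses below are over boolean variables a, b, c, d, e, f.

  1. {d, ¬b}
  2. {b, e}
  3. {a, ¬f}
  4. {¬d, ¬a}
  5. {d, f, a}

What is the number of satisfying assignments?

Case analysis on a and d:
  a=1, d=1: a clause becomes empty — 0.
  a=1, d=0: remaining (b,c,e,f) ∈ {(0,0,1,0); (0,0,1,1); (0,1,1,0); (0,1,1,1)} — 4.
  a=0, d=1: c free; 3 ways for (b,e,f) × 2^1 = 6.
  a=0, d=0: a clause becomes empty — 0.
Total: 0 + 4 + 6 + 0 = 10.

10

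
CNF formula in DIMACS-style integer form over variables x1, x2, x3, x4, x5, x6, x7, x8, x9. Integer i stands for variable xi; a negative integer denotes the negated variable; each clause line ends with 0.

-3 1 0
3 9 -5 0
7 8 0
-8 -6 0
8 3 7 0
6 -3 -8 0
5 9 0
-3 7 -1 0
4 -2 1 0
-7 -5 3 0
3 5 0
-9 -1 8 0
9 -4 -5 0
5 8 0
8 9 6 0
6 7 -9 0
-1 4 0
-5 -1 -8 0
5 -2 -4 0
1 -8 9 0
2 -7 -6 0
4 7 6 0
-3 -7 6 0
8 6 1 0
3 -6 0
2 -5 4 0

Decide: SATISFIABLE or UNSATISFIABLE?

x8 = True:
  propagation gives x6=False, x3=False, x5=True, x9=True; an empty clause results — contradiction.
x8 = False:
  propagation gives x7=True, x5=True, x3=True, x1=True; an empty clause results — contradiction.
Every branch closes, so no satisfying assignment exists.

UNSATISFIABLE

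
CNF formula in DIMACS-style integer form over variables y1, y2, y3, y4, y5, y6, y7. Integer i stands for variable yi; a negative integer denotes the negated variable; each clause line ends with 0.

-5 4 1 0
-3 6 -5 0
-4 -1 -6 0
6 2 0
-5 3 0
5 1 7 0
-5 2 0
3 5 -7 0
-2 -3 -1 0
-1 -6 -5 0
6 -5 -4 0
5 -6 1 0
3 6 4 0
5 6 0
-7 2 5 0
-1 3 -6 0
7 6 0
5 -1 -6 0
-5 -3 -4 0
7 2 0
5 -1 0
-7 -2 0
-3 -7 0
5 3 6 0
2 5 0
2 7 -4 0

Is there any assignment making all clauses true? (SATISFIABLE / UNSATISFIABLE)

UNSATISFIABLE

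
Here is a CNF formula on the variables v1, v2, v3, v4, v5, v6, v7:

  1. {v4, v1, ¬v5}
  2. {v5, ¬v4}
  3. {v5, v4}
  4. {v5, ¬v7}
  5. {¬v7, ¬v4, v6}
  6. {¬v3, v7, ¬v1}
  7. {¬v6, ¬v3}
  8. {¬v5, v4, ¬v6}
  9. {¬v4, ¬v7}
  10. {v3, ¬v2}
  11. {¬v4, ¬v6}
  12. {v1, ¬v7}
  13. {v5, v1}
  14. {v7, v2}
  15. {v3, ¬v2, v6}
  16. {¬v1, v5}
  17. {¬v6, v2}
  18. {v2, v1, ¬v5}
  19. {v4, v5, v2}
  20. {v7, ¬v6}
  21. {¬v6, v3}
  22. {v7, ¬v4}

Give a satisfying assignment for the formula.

v1=T, v2=T, v3=T, v4=F, v5=T, v6=F, v7=T

Check each clause:
  1. {¬v5, v1, v4} — v1 is true.
  2. {v5, ¬v4} — ¬v4 is true.
  3. {v4, v5} — v5 is true.
  4. {¬v7, v5} — v5 is true.
  5. {v6, ¬v4, ¬v7} — ¬v4 is true.
  6. {¬v3, v7, ¬v1} — v7 is true.
  7. {¬v3, ¬v6} — ¬v6 is true.
  8. {¬v6, v4, ¬v5} — ¬v6 is true.
  9. {¬v7, ¬v4} — ¬v4 is true.
  10. {v3, ¬v2} — v3 is true.
  11. {¬v4, ¬v6} — ¬v6 is true.
  12. {¬v7, v1} — v1 is true.
  13. {v1, v5} — v1 is true.
  14. {v2, v7} — v2 is true.
  15. {v3, v6, ¬v2} — v3 is true.
  16. {v5, ¬v1} — v5 is true.
  17. {v2, ¬v6} — ¬v6 is true.
  18. {¬v5, v1, v2} — v1 is true.
  19. {v4, v2, v5} — v2 is true.
  20. {¬v6, v7} — ¬v6 is true.
  21. {v3, ¬v6} — ¬v6 is true.
  22. {¬v4, v7} — ¬v4 is true.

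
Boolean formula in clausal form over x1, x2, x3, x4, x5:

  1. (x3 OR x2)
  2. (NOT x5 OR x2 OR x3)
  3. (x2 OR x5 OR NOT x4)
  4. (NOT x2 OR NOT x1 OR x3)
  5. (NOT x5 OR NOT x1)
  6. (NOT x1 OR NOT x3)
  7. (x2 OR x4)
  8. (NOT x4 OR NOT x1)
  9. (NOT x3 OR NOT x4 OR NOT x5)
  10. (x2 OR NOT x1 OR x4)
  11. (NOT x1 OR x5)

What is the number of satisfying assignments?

7

The models are:
  x1=F x2=T x3=F x4=F x5=F
  x1=F x2=T x3=F x4=F x5=T
  x1=F x2=T x3=F x4=T x5=F
  x1=F x2=T x3=F x4=T x5=T
  x1=F x2=T x3=T x4=F x5=F
  x1=F x2=T x3=T x4=F x5=T
  x1=F x2=T x3=T x4=T x5=F
Count: 7.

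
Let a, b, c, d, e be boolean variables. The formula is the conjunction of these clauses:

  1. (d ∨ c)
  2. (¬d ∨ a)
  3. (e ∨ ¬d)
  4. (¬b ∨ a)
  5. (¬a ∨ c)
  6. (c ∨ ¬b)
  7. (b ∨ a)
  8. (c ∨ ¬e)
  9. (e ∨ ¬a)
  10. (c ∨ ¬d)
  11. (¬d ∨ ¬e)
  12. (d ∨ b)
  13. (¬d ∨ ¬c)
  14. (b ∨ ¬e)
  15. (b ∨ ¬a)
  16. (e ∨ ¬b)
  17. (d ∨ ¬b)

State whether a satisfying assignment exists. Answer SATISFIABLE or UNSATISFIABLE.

b = True:
  propagation gives a=True, c=True, e=True, d=False; an empty clause results — contradiction.
b = False:
  propagation gives a=True; an empty clause results — contradiction.
Every branch closes, so no satisfying assignment exists.

UNSATISFIABLE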